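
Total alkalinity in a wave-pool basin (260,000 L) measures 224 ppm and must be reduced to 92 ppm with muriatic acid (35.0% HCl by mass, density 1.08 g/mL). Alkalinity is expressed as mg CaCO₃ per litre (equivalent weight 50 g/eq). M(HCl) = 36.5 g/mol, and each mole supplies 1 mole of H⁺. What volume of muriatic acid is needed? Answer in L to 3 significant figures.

66.3 L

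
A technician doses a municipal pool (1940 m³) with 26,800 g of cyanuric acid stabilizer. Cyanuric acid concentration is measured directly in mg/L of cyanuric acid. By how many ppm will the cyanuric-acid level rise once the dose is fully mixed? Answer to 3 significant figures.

13.8 ppm

Volume: 1940 m³ = 1,940,000 L.
Rise: 26,800 g / 1,940,000 L × 1000 = 13.81 mg/L.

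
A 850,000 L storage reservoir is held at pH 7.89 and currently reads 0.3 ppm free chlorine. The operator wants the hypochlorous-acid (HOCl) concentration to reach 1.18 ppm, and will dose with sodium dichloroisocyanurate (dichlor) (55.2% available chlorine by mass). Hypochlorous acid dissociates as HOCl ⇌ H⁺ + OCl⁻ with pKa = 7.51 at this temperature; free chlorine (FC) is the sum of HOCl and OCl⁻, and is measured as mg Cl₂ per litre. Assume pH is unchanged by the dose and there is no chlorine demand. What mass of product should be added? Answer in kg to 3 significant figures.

5.71 kg

[OCl⁻]/[HOCl] = 10^(pH − pKa) = 10^(7.89 − 7.51) = 2.399; fraction as HOCl = 1/(1 + 2.399) = 0.2942.
Free chlorine required for 1.18 ppm HOCl: 1.18 / 0.2942 = 4.011 ppm.
FC to add: 4.011 − 0.3 = 3.711 mg/L as Cl₂.
Cl₂ equivalent: 3.711 mg/L × 850,000 L = 3154 g.
Product at 55.2% available Cl: 3154 / 0.552 = 5714 g.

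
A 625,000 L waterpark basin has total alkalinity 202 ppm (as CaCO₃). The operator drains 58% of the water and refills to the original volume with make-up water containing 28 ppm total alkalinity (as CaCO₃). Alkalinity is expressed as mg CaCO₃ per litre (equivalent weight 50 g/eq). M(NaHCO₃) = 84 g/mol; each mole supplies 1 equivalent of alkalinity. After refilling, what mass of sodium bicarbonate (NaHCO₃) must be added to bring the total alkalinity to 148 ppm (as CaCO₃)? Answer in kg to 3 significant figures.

After draining 58% and refilling: 202 × 0.42 + 28 × 0.58 = 101.08 ppm.
Deficit to target: 148 − 101.08 = 46.92 mg/L.
As CaCO₃: 46.92 mg/L × 625,000 L = 29,320 g; ÷ 50 g/eq ÷ 1 = 586.5 mol NaHCO₃.
Mass: 586.5 × 84 = 49,270 g.

49.3 kg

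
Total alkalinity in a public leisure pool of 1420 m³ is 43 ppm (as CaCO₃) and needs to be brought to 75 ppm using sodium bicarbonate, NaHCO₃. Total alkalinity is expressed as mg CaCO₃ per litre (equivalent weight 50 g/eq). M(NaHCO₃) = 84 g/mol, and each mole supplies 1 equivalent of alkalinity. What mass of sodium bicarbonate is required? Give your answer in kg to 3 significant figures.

76.3 kg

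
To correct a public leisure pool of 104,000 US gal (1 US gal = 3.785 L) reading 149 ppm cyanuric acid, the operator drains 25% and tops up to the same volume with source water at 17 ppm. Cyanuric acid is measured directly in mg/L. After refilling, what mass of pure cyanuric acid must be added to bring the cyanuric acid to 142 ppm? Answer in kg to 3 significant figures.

Volume: 104,000 US gal × 3.785 L/gal = 393,640 L.
After draining 25% and refilling: 149 × 0.75 + 17 × 0.25 = 116 ppm.
Deficit to target: 142 − 116 = 26 mg/L.
Mass: 26 mg/L × 393,640 L = 10,230 g cyanuric acid.

10.2 kg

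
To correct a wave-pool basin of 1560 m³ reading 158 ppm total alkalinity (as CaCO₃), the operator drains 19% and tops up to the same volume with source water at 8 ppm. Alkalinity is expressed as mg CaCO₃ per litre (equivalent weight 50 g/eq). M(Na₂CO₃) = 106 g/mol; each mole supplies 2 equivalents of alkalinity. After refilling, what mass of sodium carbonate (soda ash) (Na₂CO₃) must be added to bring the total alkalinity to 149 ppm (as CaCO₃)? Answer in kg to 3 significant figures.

Volume: 1560 m³ = 1,560,000 L.
After draining 19% and refilling: 158 × 0.81 + 8 × 0.19 = 129.5 ppm.
Deficit to target: 149 − 129.5 = 19.5 mg/L.
As CaCO₃: 19.5 mg/L × 1,560,000 L = 30,420 g; ÷ 50 g/eq ÷ 2 = 304.2 mol Na₂CO₃.
Mass: 304.2 × 106 = 32,250 g.

32.2 kg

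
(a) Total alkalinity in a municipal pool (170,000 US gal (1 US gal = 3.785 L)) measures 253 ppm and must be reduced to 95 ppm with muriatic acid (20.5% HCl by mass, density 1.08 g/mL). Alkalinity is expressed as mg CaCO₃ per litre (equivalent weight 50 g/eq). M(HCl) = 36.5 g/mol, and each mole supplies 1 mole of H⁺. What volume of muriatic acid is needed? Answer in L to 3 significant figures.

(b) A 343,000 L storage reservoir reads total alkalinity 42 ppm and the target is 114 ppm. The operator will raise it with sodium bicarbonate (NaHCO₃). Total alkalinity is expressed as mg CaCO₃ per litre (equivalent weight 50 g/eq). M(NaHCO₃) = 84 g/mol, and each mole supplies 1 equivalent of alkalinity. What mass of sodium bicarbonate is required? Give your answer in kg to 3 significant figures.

(a) 335 L; (b) 41.5 kg

(a) Volume: 170,000 US gal × 3.785 L/gal = 643,450 L.
(a) Alkalinity to neutralize: (253 − 95) = 158 mg/L as CaCO₃ × 643,450 L = 101,700 g as CaCO₃.
(a) Equivalents of H⁺ required: 101,700 ÷ 50 g/eq = 2033 eq = 2033 mol HCl.
(a) Mass of HCl: 2033 × 36.5 = 74,220 g.
(a) Mass of 20.5% solution: 74,220 / 0.205 = 362,000 g.
(a) Volume: 362,000 g ÷ 1.08 g/mL = 335,200 mL.

(b) Alkalinity to add: (114 − 42) = 72 mg/L as CaCO₃ × 343,000 L = 24,700 g as CaCO₃.
(b) Equivalents: 24,700 g ÷ 50 g/eq = 493.9 eq.
(b) NaHCO₃ supplies 1 eq per mole → 493.9 mol.
(b) Mass: 493.9 mol × 84 g/mol = 41,490 g.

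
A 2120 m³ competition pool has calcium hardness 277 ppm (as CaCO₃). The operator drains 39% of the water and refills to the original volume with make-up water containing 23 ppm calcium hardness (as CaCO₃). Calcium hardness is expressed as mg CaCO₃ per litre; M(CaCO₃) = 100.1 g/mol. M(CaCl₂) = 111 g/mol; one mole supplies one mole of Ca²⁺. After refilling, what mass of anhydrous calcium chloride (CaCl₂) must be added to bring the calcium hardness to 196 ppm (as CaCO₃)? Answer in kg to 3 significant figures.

Volume: 2120 m³ = 2,120,000 L.
After draining 39% and refilling: 277 × 0.61 + 23 × 0.39 = 177.94 ppm.
Deficit to target: 196 − 177.94 = 18.06 mg/L.
As CaCO₃: 18.06 mg/L × 2,120,000 L = 38,290 g; ÷ 100.1 = 382.5 mol Ca²⁺.
Mass: 382.5 × 111 = 42,460 g.

42.5 kg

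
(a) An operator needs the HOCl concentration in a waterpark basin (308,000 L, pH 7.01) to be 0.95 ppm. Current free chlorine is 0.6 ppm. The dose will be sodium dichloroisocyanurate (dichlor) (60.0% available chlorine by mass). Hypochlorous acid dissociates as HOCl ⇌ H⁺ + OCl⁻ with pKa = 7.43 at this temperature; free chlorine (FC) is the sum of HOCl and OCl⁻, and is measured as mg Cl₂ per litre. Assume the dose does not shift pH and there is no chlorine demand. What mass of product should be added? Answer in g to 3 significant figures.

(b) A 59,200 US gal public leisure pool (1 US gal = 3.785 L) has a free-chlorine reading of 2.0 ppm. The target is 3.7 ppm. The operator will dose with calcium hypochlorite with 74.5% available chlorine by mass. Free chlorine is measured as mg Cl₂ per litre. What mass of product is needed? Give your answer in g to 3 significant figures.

(a) 365 g; (b) 511 g

(a) [OCl⁻]/[HOCl] = 10^(pH − pKa) = 10^(7.01 − 7.43) = 0.3802; fraction as HOCl = 1/(1 + 0.3802) = 0.7245.
(a) Free chlorine required for 0.95 ppm HOCl: 0.95 / 0.7245 = 1.311 ppm.
(a) FC to add: 1.311 − 0.6 = 0.7112 mg/L as Cl₂.
(a) Cl₂ equivalent: 0.7112 mg/L × 308,000 L = 219 g.
(a) Product at 60.0% available Cl: 219 / 0.6 = 365.1 g.

(b) Volume: 59,200 US gal × 3.785 L/gal = 224,072 L.
(b) Chlorine deficit: 3.7 − 2.0 = 1.7 ppm = 1.7 mg/L as Cl₂.
(b) Cl₂ equivalent needed: 1.7 mg/L × 224,072 L = 380,900 mg = 380.9 g.
(b) Product at 74.5% available chlorine: 380.9 / 0.745 = 511.3 g.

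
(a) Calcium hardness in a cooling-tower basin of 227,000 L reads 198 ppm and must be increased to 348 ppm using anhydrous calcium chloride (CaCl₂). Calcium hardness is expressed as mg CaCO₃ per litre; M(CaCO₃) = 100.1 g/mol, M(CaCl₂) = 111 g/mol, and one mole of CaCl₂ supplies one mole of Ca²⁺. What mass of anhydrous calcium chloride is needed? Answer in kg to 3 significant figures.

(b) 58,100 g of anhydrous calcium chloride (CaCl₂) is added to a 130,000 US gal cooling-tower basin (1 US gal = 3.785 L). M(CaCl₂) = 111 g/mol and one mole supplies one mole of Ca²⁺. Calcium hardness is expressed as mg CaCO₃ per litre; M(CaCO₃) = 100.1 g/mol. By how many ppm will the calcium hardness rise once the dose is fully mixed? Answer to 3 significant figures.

(a) 37.8 kg; (b) 106 ppm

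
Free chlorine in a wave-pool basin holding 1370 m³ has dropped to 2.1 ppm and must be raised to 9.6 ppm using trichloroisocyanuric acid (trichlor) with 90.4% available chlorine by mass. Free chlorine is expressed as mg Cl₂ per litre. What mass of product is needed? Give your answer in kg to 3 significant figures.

Volume: 1370 m³ = 1,370,000 L.
Chlorine deficit: 9.6 − 2.1 = 7.5 ppm = 7.5 mg/L as Cl₂.
Cl₂ equivalent needed: 7.5 mg/L × 1,370,000 L = 10,280,000 mg = 10,280 g.
Product at 90.4% available chlorine: 10,280 / 0.904 = 11,370 g.

11.4 kg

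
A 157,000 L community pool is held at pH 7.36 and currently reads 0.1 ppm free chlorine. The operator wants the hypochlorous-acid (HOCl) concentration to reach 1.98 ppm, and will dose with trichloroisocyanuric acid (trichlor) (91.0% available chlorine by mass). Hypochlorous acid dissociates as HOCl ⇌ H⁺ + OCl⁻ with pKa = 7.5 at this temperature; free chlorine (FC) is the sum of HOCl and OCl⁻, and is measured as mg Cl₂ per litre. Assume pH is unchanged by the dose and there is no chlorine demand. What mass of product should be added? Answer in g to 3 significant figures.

[OCl⁻]/[HOCl] = 10^(pH − pKa) = 10^(7.36 − 7.5) = 0.7244; fraction as HOCl = 1/(1 + 0.7244) = 0.5799.
Free chlorine required for 1.98 ppm HOCl: 1.98 / 0.5799 = 3.414 ppm.
FC to add: 3.414 − 0.1 = 3.314 mg/L as Cl₂.
Cl₂ equivalent: 3.314 mg/L × 157,000 L = 520.4 g.
Product at 91.0% available Cl: 520.4 / 0.91 = 571.8 g.

572 g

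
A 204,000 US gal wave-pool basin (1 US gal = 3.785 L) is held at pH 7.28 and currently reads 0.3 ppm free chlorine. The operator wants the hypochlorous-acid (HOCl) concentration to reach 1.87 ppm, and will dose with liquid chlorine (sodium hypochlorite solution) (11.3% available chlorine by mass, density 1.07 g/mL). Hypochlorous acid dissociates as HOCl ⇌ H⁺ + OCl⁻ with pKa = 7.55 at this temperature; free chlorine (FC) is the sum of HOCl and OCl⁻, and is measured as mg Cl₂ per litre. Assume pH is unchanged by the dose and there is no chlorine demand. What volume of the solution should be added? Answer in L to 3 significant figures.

16.4 L

Volume: 204,000 US gal × 3.785 L/gal = 772,140 L.
[OCl⁻]/[HOCl] = 10^(pH − pKa) = 10^(7.28 − 7.55) = 0.537; fraction as HOCl = 1/(1 + 0.537) = 0.6506.
Free chlorine required for 1.87 ppm HOCl: 1.87 / 0.6506 = 2.874 ppm.
FC to add: 2.874 − 0.3 = 2.574 mg/L as Cl₂.
Cl₂ equivalent: 2.574 mg/L × 772,140 L = 1988 g.
Product at 11.3% available Cl: 1988 / 0.113 = 17,590 g.
Volume: 17,590 g ÷ 1.07 g/mL = 16,440 mL.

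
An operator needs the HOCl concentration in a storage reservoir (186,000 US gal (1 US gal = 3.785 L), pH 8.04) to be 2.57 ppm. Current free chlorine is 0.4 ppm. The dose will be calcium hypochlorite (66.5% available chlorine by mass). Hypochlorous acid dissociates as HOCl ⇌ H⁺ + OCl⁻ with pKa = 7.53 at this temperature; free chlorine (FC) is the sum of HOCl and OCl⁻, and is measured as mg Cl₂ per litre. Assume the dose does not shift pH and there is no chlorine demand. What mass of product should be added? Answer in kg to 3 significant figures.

Volume: 186,000 US gal × 3.785 L/gal = 704,010 L.
[OCl⁻]/[HOCl] = 10^(pH − pKa) = 10^(8.04 − 7.53) = 3.236; fraction as HOCl = 1/(1 + 3.236) = 0.2361.
Free chlorine required for 2.57 ppm HOCl: 2.57 / 0.2361 = 10.89 ppm.
FC to add: 10.89 − 0.4 = 10.49 mg/L as Cl₂.
Cl₂ equivalent: 10.49 mg/L × 704,010 L = 7383 g.
Product at 66.5% available Cl: 7383 / 0.665 = 11,100 g.

11.1 kg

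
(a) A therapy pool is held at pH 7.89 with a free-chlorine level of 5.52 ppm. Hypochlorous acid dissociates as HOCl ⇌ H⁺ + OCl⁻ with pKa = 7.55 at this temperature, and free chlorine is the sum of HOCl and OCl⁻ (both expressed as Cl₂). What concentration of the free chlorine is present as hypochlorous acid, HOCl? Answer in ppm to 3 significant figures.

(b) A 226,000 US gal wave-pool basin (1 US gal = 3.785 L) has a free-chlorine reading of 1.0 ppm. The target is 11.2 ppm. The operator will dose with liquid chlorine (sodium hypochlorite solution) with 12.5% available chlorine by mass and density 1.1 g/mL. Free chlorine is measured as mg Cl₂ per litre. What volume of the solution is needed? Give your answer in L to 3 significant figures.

(a) 1.73 ppm; (b) 63.5 L

(a) [OCl⁻]/[HOCl] = 10^(pH − pKa) = 10^(7.89 − 7.55) = 10^0.34 = 2.188.
(a) Fraction as HOCl = 1 / (1 + 2.188) = 0.3137.
(a) HOCl = 0.3137 × 5.52 ppm = 1.732 ppm.

(b) Volume: 226,000 US gal × 3.785 L/gal = 855,410 L.
(b) Chlorine deficit: 11.2 − 1.0 = 10.2 ppm = 10.2 mg/L as Cl₂.
(b) Cl₂ equivalent needed: 10.2 mg/L × 855,410 L = 8,725,000 mg = 8725 g.
(b) Product at 12.5% available chlorine: 8725 / 0.125 = 69,800 g.
(b) Volume at density 1.1 g/mL: 69,800 g ÷ 1.1 g/mL = 63,460 mL.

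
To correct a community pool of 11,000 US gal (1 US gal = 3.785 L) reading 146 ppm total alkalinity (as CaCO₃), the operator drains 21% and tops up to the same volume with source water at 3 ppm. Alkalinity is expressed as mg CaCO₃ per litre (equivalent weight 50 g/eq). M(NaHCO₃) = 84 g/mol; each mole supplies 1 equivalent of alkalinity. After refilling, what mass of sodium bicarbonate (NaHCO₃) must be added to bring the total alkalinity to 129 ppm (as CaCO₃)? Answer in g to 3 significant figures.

911 g

Volume: 11,000 US gal × 3.785 L/gal = 41,635 L.
After draining 21% and refilling: 146 × 0.79 + 3 × 0.21 = 115.97 ppm.
Deficit to target: 129 − 115.97 = 13.03 mg/L.
As CaCO₃: 13.03 mg/L × 41,635 L = 542.5 g; ÷ 50 g/eq ÷ 1 = 10.85 mol NaHCO₃.
Mass: 10.85 × 84 = 911.4 g.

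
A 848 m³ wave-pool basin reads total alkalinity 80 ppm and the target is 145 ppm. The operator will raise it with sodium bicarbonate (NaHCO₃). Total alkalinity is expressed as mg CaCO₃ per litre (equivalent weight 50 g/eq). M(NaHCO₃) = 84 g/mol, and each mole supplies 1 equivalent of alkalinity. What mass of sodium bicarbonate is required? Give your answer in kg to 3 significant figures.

Volume: 848 m³ = 848,000 L.
Alkalinity to add: (145 − 80) = 65 mg/L as CaCO₃ × 848,000 L = 55,120 g as CaCO₃.
Equivalents: 55,120 g ÷ 50 g/eq = 1102 eq.
NaHCO₃ supplies 1 eq per mole → 1102 mol.
Mass: 1102 mol × 84 g/mol = 92,600 g.

92.6 kg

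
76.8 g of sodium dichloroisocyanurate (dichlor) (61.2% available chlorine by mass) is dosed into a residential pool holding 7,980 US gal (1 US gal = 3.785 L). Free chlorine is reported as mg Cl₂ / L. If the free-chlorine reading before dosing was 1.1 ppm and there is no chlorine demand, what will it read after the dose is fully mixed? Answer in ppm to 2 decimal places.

2.66 ppm

Volume: 7,980 US gal × 3.785 L/gal = 30,204 L.
Available chlorine delivered: 76.8 g × 0.612 = 47 g as Cl₂.
Concentration rise: 47 g / 30,204 L = 1.556 mg/L = 1.56 ppm.
Final FC: 1.1 + 1.56 = 2.66 ppm.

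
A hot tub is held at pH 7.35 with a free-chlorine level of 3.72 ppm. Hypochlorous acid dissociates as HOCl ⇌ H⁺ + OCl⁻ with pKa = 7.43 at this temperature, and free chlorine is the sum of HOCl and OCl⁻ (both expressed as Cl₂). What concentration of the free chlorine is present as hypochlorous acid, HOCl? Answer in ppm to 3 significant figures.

[OCl⁻]/[HOCl] = 10^(pH − pKa) = 10^(7.35 − 7.43) = 10^-0.08 = 0.8318.
Fraction as HOCl = 1 / (1 + 0.8318) = 0.5459.
HOCl = 0.5459 × 3.72 ppm = 2.031 ppm.

2.03 ppm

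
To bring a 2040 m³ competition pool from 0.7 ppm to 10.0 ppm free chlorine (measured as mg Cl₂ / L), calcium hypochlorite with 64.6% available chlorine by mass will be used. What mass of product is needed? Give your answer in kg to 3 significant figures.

Volume: 2040 m³ = 2,040,000 L.
Chlorine deficit: 10.0 − 0.7 = 9.3 ppm = 9.3 mg/L as Cl₂.
Cl₂ equivalent needed: 9.3 mg/L × 2,040,000 L = 18,970,000 mg = 18,970 g.
Product at 64.6% available chlorine: 18,970 / 0.646 = 29,370 g.

29.4 kg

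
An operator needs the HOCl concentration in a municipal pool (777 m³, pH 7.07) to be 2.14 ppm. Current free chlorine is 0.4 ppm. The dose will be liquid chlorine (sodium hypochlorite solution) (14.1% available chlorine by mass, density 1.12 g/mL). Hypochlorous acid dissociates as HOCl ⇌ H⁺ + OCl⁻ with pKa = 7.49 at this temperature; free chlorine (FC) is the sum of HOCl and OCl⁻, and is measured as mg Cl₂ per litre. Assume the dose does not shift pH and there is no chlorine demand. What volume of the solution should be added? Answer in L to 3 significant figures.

12.6 L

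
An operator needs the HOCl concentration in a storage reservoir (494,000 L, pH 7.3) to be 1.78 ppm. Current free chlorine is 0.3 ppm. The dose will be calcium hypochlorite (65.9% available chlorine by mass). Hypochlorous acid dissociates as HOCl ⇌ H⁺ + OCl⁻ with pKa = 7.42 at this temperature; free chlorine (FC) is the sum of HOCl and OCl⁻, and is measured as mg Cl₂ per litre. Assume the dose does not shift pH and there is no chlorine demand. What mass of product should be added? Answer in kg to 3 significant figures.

[OCl⁻]/[HOCl] = 10^(pH − pKa) = 10^(7.3 − 7.42) = 0.7586; fraction as HOCl = 1/(1 + 0.7586) = 0.5686.
Free chlorine required for 1.78 ppm HOCl: 1.78 / 0.5686 = 3.13 ppm.
FC to add: 3.13 − 0.3 = 2.83 mg/L as Cl₂.
Cl₂ equivalent: 2.83 mg/L × 494,000 L = 1398 g.
Product at 65.9% available Cl: 1398 / 0.659 = 2122 g.

2.12 kg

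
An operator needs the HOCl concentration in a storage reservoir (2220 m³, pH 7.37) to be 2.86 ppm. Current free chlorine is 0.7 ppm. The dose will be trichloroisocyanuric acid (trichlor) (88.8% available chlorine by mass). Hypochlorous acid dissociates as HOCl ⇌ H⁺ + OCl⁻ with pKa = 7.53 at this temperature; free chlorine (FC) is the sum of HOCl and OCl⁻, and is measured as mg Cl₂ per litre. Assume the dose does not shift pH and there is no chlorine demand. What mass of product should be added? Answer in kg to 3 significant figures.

10.3 kg

Volume: 2220 m³ = 2,220,000 L.
[OCl⁻]/[HOCl] = 10^(pH − pKa) = 10^(7.37 − 7.53) = 0.6918; fraction as HOCl = 1/(1 + 0.6918) = 0.5911.
Free chlorine required for 2.86 ppm HOCl: 2.86 / 0.5911 = 4.839 ppm.
FC to add: 4.839 − 0.7 = 4.139 mg/L as Cl₂.
Cl₂ equivalent: 4.139 mg/L × 2,220,000 L = 9188 g.
Product at 88.8% available Cl: 9188 / 0.888 = 10,350 g.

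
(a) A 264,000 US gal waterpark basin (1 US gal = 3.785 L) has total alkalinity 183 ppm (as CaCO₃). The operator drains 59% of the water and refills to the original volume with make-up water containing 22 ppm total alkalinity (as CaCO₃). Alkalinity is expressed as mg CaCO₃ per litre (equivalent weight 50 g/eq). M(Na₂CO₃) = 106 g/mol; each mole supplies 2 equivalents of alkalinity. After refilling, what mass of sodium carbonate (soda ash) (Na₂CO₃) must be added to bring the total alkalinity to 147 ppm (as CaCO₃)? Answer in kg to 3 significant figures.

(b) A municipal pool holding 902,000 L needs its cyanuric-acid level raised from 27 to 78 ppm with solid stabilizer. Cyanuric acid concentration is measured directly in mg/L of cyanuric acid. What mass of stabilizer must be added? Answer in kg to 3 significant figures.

(a) 62.5 kg; (b) 46.0 kg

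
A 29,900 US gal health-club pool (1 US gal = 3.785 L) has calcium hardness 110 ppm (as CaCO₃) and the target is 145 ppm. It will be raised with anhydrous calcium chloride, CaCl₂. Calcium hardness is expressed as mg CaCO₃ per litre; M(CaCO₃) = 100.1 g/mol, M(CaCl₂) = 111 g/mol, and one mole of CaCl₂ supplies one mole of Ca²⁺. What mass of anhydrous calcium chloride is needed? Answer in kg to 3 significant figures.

4.39 kg

Volume: 29,900 US gal × 3.785 L/gal = 113,172 L.
Hardness to add: (145 − 110) = 35 mg/L as CaCO₃ × 113,172 L = 3961 g as CaCO₃.
Moles of Ca²⁺ (1 mol Ca²⁺ ≡ 1 mol CaCO₃): 3961 / 100.1 g/mol = 39.57 mol.
Mass of CaCl₂: 39.57 × 111 = 4392 g.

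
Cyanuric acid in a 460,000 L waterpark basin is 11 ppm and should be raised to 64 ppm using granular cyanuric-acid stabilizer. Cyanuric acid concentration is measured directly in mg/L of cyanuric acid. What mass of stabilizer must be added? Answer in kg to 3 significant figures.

24.4 kg

CYA to add: (64 − 11) = 53 mg/L × 460,000 L = 24,380 g cyanuric acid.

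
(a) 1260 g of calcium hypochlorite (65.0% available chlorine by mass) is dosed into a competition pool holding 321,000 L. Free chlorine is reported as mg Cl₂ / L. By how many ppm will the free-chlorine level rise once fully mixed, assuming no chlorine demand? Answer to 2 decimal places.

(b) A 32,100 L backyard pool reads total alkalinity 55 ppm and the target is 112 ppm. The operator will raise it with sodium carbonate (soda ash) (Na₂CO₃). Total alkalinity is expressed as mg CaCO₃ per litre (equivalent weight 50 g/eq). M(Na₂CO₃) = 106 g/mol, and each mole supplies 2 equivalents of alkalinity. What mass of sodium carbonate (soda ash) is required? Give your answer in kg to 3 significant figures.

(a) 2.55 ppm; (b) 1.94 kg

(a) Available chlorine delivered: 1260 g × 0.65 = 819 g as Cl₂.
(a) Concentration rise: 819 g / 321,000 L = 2.551 mg/L = 2.55 ppm.

(b) Alkalinity to add: (112 − 55) = 57 mg/L as CaCO₃ × 32,100 L = 1830 g as CaCO₃.
(b) Equivalents: 1830 g ÷ 50 g/eq = 36.59 eq.
(b) Each mole of Na₂CO₃ supplies 2 eq, so 36.59 / 2 = 18.3 mol.
(b) Mass: 18.3 mol × 106 g/mol = 1939 g.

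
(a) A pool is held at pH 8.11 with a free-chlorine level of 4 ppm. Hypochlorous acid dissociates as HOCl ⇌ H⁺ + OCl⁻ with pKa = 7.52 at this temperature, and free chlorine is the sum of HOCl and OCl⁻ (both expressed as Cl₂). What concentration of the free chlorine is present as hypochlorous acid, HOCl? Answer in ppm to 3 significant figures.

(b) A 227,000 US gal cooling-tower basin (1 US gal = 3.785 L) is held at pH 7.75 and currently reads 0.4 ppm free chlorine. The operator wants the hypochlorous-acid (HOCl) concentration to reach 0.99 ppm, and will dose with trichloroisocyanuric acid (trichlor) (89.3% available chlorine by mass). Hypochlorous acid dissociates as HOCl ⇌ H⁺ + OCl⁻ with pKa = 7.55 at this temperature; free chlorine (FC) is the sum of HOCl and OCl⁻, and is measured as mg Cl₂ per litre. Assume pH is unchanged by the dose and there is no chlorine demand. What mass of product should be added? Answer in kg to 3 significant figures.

(a) [OCl⁻]/[HOCl] = 10^(pH − pKa) = 10^(8.11 − 7.52) = 10^0.59 = 3.89.
(a) Fraction as HOCl = 1 / (1 + 3.89) = 0.2045.
(a) HOCl = 0.2045 × 4 ppm = 0.8179 ppm.

(b) Volume: 227,000 US gal × 3.785 L/gal = 859,195 L.
(b) [OCl⁻]/[HOCl] = 10^(pH − pKa) = 10^(7.75 − 7.55) = 1.585; fraction as HOCl = 1/(1 + 1.585) = 0.3869.
(b) Free chlorine required for 0.99 ppm HOCl: 0.99 / 0.3869 = 2.559 ppm.
(b) FC to add: 2.559 − 0.4 = 2.159 mg/L as Cl₂.
(b) Cl₂ equivalent: 2.159 mg/L × 859,195 L = 1855 g.
(b) Product at 89.3% available Cl: 1855 / 0.893 = 2077 g.

(a) 0.818 ppm; (b) 2.08 kg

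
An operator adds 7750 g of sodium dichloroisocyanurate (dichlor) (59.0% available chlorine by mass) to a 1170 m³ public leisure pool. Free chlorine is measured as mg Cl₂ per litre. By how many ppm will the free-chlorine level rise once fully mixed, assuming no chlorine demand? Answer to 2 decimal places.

3.91 ppm

Volume: 1170 m³ = 1,170,000 L.
Available chlorine delivered: 7750 g × 0.59 = 4572 g as Cl₂.
Concentration rise: 4572 g / 1,170,000 L = 3.908 mg/L = 3.91 ppm.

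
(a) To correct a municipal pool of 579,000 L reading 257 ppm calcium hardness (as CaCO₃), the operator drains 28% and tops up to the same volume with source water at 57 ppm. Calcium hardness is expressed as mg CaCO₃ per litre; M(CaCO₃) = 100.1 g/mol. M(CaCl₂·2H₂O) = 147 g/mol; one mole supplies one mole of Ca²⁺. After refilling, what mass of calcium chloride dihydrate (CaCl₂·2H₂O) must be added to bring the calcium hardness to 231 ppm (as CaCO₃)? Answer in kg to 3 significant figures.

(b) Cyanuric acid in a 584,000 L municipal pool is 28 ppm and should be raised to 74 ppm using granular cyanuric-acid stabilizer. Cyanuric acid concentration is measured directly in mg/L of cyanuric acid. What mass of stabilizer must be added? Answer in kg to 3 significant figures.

(a) 25.5 kg; (b) 26.9 kg

(a) After draining 28% and refilling: 257 × 0.72 + 57 × 0.28 = 201 ppm.
(a) Deficit to target: 231 − 201 = 30 mg/L.
(a) As CaCO₃: 30 mg/L × 579,000 L = 17,370 g; ÷ 100.1 = 173.5 mol Ca²⁺.
(a) Mass: 173.5 × 147 = 25,510 g.

(b) CYA to add: (74 − 28) = 46 mg/L × 584,000 L = 26,860 g cyanuric acid.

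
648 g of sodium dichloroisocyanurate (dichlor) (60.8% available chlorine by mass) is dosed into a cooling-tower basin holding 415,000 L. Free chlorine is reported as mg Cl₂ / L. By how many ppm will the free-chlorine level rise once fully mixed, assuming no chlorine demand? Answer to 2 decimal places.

Available chlorine delivered: 648 g × 0.608 = 394 g as Cl₂.
Concentration rise: 394 g / 415,000 L = 0.9494 mg/L = 0.95 ppm.

0.95 ppm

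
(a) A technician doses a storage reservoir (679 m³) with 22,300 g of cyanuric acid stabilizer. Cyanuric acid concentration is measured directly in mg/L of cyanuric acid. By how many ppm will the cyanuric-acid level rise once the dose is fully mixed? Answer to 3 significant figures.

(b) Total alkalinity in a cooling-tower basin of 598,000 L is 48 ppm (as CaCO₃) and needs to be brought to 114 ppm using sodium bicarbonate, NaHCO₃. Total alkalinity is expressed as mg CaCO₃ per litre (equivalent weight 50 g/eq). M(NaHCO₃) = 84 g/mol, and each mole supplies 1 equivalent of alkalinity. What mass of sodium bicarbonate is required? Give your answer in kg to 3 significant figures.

(a) 32.8 ppm; (b) 66.3 kg

(a) Volume: 679 m³ = 679,000 L.
(a) Rise: 22,300 g / 679,000 L × 1000 = 32.84 mg/L.

(b) Alkalinity to add: (114 − 48) = 66 mg/L as CaCO₃ × 598,000 L = 39,470 g as CaCO₃.
(b) Equivalents: 39,470 g ÷ 50 g/eq = 789.4 eq.
(b) NaHCO₃ supplies 1 eq per mole → 789.4 mol.
(b) Mass: 789.4 mol × 84 g/mol = 66,310 g.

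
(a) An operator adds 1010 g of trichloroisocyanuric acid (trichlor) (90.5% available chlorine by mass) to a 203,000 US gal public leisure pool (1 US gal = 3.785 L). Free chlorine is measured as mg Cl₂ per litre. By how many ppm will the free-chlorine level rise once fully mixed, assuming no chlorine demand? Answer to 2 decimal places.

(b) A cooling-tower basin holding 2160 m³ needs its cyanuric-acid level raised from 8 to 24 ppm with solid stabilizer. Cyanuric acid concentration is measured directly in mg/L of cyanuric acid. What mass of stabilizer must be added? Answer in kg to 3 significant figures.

(a) 1.19 ppm; (b) 34.6 kg

(a) Volume: 203,000 US gal × 3.785 L/gal = 768,355 L.
(a) Available chlorine delivered: 1010 g × 0.905 = 914.1 g as Cl₂.
(a) Concentration rise: 914.1 g / 768,355 L = 1.19 mg/L = 1.19 ppm.

(b) Volume: 2160 m³ = 2,160,000 L.
(b) CYA to add: (24 − 8) = 16 mg/L × 2,160,000 L = 34,560 g cyanuric acid.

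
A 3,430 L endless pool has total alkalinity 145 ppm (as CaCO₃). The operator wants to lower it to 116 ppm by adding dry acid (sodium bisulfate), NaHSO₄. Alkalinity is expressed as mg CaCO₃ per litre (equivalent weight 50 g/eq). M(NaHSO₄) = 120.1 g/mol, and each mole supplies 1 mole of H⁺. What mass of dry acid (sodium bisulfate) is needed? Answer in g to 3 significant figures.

Alkalinity to neutralize: (145 − 116) = 29 mg/L as CaCO₃ × 3,430 L = 99.47 g as CaCO₃.
Equivalents of H⁺ required: 99.47 ÷ 50 g/eq = 1.989 eq = 1.989 mol NaHSO₄.
Mass of NaHSO₄: 1.989 × 120.1 = 238.9 g.

239 g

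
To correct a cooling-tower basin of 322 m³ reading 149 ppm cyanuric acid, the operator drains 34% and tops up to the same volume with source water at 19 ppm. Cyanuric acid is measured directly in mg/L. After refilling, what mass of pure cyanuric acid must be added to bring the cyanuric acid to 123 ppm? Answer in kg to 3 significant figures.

5.86 kg

Volume: 322 m³ = 322,000 L.
After draining 34% and refilling: 149 × 0.66 + 19 × 0.34 = 104.8 ppm.
Deficit to target: 123 − 104.8 = 18.2 mg/L.
Mass: 18.2 mg/L × 322,000 L = 5860 g cyanuric acid.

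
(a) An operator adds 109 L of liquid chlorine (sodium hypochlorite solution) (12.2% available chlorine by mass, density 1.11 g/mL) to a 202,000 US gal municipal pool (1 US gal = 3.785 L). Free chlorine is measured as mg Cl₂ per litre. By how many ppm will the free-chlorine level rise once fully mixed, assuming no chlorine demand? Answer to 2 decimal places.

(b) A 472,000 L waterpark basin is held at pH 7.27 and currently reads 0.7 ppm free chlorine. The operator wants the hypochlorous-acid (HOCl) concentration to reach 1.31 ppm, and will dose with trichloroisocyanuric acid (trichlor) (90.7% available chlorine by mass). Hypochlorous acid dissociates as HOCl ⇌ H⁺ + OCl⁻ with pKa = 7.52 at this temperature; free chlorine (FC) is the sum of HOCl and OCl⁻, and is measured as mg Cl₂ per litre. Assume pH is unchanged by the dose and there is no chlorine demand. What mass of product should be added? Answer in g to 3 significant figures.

(a) Volume: 202,000 US gal × 3.785 L/gal = 764,570 L.
(a) Mass of solution: 109 L × 1000 mL/L × 1.11 g/mL = 121,000 g.
(a) Available chlorine delivered: 121,000 g × 0.122 = 14,760 g as Cl₂.
(a) Concentration rise: 14,760 g / 764,570 L = 19.31 mg/L = 19.31 ppm.

(b) [OCl⁻]/[HOCl] = 10^(pH − pKa) = 10^(7.27 − 7.52) = 0.5623; fraction as HOCl = 1/(1 + 0.5623) = 0.6401.
(b) Free chlorine required for 1.31 ppm HOCl: 1.31 / 0.6401 = 2.047 ppm.
(b) FC to add: 2.047 − 0.7 = 1.347 mg/L as Cl₂.
(b) Cl₂ equivalent: 1.347 mg/L × 472,000 L = 635.6 g.
(b) Product at 90.7% available Cl: 635.6 / 0.907 = 700.8 g.

(a) 19.31 ppm; (b) 701 g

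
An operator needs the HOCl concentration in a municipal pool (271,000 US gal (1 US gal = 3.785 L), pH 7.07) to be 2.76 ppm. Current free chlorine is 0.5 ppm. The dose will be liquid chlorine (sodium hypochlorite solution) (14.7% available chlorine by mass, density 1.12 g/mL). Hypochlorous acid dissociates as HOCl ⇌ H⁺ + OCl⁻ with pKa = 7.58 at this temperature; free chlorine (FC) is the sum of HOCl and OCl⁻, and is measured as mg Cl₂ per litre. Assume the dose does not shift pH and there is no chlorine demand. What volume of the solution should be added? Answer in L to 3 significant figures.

Volume: 271,000 US gal × 3.785 L/gal = 1,025,735 L.
[OCl⁻]/[HOCl] = 10^(pH − pKa) = 10^(7.07 − 7.58) = 0.309; fraction as HOCl = 1/(1 + 0.309) = 0.7639.
Free chlorine required for 2.76 ppm HOCl: 2.76 / 0.7639 = 3.613 ppm.
FC to add: 3.613 − 0.5 = 3.113 mg/L as Cl₂.
Cl₂ equivalent: 3.113 mg/L × 1,025,735 L = 3193 g.
Product at 14.7% available Cl: 3193 / 0.147 = 21,720 g.
Volume: 21,720 g ÷ 1.12 g/mL = 19,390 mL.

19.4 L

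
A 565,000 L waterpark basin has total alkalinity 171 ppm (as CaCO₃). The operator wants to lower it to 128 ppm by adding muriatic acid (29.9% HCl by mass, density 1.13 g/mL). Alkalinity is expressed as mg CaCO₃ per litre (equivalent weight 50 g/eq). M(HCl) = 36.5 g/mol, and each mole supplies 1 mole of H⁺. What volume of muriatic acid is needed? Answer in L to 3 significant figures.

Alkalinity to neutralize: (171 − 128) = 43 mg/L as CaCO₃ × 565,000 L = 24,300 g as CaCO₃.
Equivalents of H⁺ required: 24,300 ÷ 50 g/eq = 485.9 eq = 485.9 mol HCl.
Mass of HCl: 485.9 × 36.5 = 17,740 g.
Mass of 29.9% solution: 17,740 / 0.299 = 59,320 g.
Volume: 59,320 g ÷ 1.13 g/mL = 52,490 mL.

52.5 L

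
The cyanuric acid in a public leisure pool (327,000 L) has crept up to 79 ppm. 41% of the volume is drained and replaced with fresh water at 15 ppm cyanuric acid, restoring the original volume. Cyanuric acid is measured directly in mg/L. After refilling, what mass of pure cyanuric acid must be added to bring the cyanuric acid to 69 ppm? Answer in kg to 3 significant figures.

5.31 kg

After draining 41% and refilling: 79 × 0.59 + 15 × 0.41 = 52.76 ppm.
Deficit to target: 69 − 52.76 = 16.24 mg/L.
Mass: 16.24 mg/L × 327,000 L = 5310 g cyanuric acid.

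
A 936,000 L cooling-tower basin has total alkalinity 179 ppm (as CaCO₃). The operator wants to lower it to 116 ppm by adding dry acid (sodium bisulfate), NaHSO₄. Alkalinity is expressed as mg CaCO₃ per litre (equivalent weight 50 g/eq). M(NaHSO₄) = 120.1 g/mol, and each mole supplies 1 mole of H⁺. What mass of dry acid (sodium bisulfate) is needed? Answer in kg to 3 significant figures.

Alkalinity to neutralize: (179 − 116) = 63 mg/L as CaCO₃ × 936,000 L = 58,970 g as CaCO₃.
Equivalents of H⁺ required: 58,970 ÷ 50 g/eq = 1179 eq = 1179 mol NaHSO₄.
Mass of NaHSO₄: 1179 × 120.1 = 141,600 g.

142 kg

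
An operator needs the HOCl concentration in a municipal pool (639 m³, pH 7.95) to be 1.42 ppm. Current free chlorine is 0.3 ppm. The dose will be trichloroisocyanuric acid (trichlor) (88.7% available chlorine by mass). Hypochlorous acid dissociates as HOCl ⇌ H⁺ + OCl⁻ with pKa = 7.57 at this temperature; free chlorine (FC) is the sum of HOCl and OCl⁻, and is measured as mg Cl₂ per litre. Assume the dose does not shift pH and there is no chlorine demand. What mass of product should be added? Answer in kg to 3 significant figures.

3.26 kg

Volume: 639 m³ = 639,000 L.
[OCl⁻]/[HOCl] = 10^(pH − pKa) = 10^(7.95 − 7.57) = 2.399; fraction as HOCl = 1/(1 + 2.399) = 0.2942.
Free chlorine required for 1.42 ppm HOCl: 1.42 / 0.2942 = 4.826 ppm.
FC to add: 4.826 − 0.3 = 4.526 mg/L as Cl₂.
Cl₂ equivalent: 4.526 mg/L × 639,000 L = 2892 g.
Product at 88.7% available Cl: 2892 / 0.887 = 3261 g.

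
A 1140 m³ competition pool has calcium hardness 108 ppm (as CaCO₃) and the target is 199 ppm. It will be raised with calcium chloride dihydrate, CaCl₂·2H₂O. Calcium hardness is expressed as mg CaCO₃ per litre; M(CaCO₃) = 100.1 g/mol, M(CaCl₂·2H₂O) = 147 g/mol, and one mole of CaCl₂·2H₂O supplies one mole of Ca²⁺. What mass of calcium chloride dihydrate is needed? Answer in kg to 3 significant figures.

Volume: 1140 m³ = 1,140,000 L.
Hardness to add: (199 − 108) = 91 mg/L as CaCO₃ × 1,140,000 L = 103,700 g as CaCO₃.
Moles of Ca²⁺ (1 mol Ca²⁺ ≡ 1 mol CaCO₃): 103,700 / 100.1 g/mol = 1036 mol.
Mass of CaCl₂·2H₂O: 1036 × 147 = 152,300 g.

152 kg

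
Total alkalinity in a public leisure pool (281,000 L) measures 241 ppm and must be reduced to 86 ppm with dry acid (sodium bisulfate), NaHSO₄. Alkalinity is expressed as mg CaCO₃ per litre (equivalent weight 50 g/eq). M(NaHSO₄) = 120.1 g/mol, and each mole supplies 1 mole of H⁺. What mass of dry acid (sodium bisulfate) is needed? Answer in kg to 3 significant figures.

Alkalinity to neutralize: (241 − 86) = 155 mg/L as CaCO₃ × 281,000 L = 43,560 g as CaCO₃.
Equivalents of H⁺ required: 43,560 ÷ 50 g/eq = 871.1 eq = 871.1 mol NaHSO₄.
Mass of NaHSO₄: 871.1 × 120.1 = 104,600 g.

105 kg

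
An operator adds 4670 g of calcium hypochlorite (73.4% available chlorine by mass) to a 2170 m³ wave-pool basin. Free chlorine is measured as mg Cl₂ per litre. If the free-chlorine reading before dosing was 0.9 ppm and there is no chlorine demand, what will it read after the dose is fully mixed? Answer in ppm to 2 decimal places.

2.48 ppm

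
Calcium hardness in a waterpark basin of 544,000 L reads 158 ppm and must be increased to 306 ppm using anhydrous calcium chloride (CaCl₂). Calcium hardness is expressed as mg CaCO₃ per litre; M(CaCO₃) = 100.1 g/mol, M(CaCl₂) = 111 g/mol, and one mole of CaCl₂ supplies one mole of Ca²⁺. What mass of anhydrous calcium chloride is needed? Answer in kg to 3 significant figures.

Hardness to add: (306 − 158) = 148 mg/L as CaCO₃ × 544,000 L = 80,510 g as CaCO₃.
Moles of Ca²⁺ (1 mol Ca²⁺ ≡ 1 mol CaCO₃): 80,510 / 100.1 g/mol = 804.3 mol.
Mass of CaCl₂: 804.3 × 111 = 89,280 g.

89.3 kg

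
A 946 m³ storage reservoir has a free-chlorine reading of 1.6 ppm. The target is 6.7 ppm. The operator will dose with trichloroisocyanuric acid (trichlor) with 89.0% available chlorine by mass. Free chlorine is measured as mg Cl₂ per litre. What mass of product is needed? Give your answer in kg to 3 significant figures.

Volume: 946 m³ = 946,000 L.
Chlorine deficit: 6.7 − 1.6 = 5.1 ppm = 5.1 mg/L as Cl₂.
Cl₂ equivalent needed: 5.1 mg/L × 946,000 L = 4,825,000 mg = 4825 g.
Product at 89.0% available chlorine: 4825 / 0.89 = 5421 g.

5.42 kg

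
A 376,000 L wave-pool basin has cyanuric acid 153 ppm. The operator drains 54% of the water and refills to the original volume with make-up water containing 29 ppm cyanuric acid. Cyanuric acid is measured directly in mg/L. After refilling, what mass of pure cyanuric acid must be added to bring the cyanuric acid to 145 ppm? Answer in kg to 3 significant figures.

After draining 54% and refilling: 153 × 0.46 + 29 × 0.54 = 86.04 ppm.
Deficit to target: 145 − 86.04 = 58.96 mg/L.
Mass: 58.96 mg/L × 376,000 L = 22,170 g cyanuric acid.

22.2 kg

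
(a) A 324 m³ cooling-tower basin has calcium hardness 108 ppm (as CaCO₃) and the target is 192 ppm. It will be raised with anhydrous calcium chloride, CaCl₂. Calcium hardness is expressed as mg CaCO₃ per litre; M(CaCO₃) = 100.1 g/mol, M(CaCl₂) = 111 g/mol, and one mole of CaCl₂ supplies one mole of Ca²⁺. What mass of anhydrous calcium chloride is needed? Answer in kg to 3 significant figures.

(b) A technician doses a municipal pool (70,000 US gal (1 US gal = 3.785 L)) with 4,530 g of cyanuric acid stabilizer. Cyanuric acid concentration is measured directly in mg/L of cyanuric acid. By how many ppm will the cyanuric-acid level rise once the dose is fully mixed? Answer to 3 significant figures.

(a) Volume: 324 m³ = 324,000 L.
(a) Hardness to add: (192 − 108) = 84 mg/L as CaCO₃ × 324,000 L = 27,220 g as CaCO₃.
(a) Moles of Ca²⁺ (1 mol Ca²⁺ ≡ 1 mol CaCO₃): 27,220 / 100.1 g/mol = 271.9 mol.
(a) Mass of CaCl₂: 271.9 × 111 = 30,180 g.

(b) Volume: 70,000 US gal × 3.785 L/gal = 264,950 L.
(b) Rise: 4,530 g / 264,950 L × 1000 = 17.1 mg/L.

(a) 30.2 kg; (b) 17.1 ppm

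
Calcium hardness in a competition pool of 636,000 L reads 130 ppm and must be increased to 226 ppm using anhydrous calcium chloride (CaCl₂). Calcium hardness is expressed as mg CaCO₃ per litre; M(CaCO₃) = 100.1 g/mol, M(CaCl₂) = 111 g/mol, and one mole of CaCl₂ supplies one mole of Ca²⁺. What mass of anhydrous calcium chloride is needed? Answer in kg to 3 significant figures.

67.7 kg

Hardness to add: (226 − 130) = 96 mg/L as CaCO₃ × 636,000 L = 61,060 g as CaCO₃.
Moles of Ca²⁺ (1 mol Ca²⁺ ≡ 1 mol CaCO₃): 61,060 / 100.1 g/mol = 610 mol.
Mass of CaCl₂: 610 × 111 = 67,700 g.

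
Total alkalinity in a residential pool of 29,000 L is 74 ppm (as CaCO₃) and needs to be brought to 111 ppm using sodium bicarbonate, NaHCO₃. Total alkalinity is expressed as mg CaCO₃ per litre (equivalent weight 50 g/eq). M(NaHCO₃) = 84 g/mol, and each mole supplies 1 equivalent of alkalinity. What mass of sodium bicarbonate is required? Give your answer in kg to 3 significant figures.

Alkalinity to add: (111 − 74) = 37 mg/L as CaCO₃ × 29,000 L = 1073 g as CaCO₃.
Equivalents: 1073 g ÷ 50 g/eq = 21.46 eq.
NaHCO₃ supplies 1 eq per mole → 21.46 mol.
Mass: 21.46 mol × 84 g/mol = 1803 g.

1.80 kg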